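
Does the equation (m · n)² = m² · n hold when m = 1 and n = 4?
Fails

Substituting m = 1, n = 4:

LHS = (1 · 4)² = 16
RHS = 1² · 4 = 4

LHS ≠ RHS, so the equation does not hold at this point.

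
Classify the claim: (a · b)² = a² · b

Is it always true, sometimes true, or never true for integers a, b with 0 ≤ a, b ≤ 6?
It holds at (a, b) = (0, 1) (both sides equal 0), but fails at (a, b) = (6, 5) (LHS = 900, RHS = 180).

Answer: Sometimes true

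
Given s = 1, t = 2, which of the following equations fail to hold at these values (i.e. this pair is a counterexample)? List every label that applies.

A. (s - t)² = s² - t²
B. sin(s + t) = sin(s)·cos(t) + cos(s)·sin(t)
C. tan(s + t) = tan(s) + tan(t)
Evaluating each claim at the given values:
A. LHS = 1, RHS = -3 → fails here (LHS ≠ RHS)
B. LHS = sin(3) ≈ 0.1411, RHS = sin(1)·cos(2) + sin(2)·cos(1) ≈ 0.1411 → holds here (LHS = RHS)
C. LHS = tan(3) ≈ -0.1425, RHS = tan(2) + tan(1) ≈ -0.6276 → fails here (LHS ≠ RHS)

Answer: A, C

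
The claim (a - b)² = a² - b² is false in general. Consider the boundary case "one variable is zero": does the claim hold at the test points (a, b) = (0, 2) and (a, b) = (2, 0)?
At (0, 2): LHS = 4 ≠ RHS = -4
At (2, 0): LHS = 4, RHS = 4 → equal

Answer: Only at (2, 0)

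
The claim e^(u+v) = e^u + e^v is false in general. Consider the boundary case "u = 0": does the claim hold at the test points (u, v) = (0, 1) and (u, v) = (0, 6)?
At (0, 1): LHS = e ≈ 2.718 ≠ RHS = 1 + e ≈ 3.718
At (0, 6): LHS = e^6 ≈ 403.4 ≠ RHS = 1 + e^6 ≈ 404.4

Answer: No, fails at both test points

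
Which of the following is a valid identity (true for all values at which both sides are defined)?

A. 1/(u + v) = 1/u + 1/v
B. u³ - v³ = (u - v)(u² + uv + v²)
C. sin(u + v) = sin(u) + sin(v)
B

A: fails at (3, 7) — LHS = 1/10, RHS = 10/21.
B: holds — e.g. at (5, 5), both sides equal 0.
C: fails at (2, 3) — LHS = sin(5) ≈ -0.9589, RHS = sin(3) + sin(2) ≈ 1.05.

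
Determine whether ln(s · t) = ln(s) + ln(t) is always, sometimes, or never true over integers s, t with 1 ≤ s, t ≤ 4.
Always true

The identity holds for every pair in the range. For instance at (s, t) = (2, 3): both sides equal ln(6) ≈ 1.792.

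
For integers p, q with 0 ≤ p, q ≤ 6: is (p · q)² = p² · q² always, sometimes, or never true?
The identity holds for every pair in the range. For instance at (p, q) = (1, 1): both sides equal 1.

Answer: Always true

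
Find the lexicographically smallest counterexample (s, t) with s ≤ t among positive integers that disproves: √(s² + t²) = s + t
(s, t) = (1, 1)

Substituting (1, 1) into the claim:
LHS = √(1² + 1²) = √(2) ≈ 1.414
RHS = 1 + 1 = 2

Since LHS ≠ RHS, this pair disproves the claim, and no lexicographically smaller pair (s ≤ t, positive integers) does.

For instance (2, 2) is also a counterexample (LHS = 2·√(2) ≈ 2.828, RHS = 4), but it's lexicographically larger.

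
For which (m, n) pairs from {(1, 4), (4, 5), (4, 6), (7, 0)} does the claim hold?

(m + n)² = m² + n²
(7, 0)

Testing each pair:
(1, 4): LHS = 25, RHS = 17 → fails
(4, 5): LHS = 81, RHS = 41 → fails
(4, 6): LHS = 100, RHS = 52 → fails
(7, 0): LHS = 49, RHS = 49 → holds

1 of 4 pairs satisfies the claim.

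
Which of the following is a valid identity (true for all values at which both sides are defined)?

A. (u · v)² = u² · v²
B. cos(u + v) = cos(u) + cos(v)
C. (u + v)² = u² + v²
A

A: holds — e.g. at (5, 8), both sides equal 1600.
B: fails at (4, 5) — LHS = cos(9) ≈ -0.9111, RHS = cos(4) + cos(5) ≈ -0.37.
C: fails at (6, 7) — LHS = 169, RHS = 85.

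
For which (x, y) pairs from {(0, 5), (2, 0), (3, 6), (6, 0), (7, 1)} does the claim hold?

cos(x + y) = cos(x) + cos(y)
None

Testing each pair:
(0, 5): LHS = cos(5) ≈ 0.2837, RHS = cos(5) + 1 ≈ 1.284 → fails
(2, 0): LHS = cos(2) ≈ -0.4161, RHS = cos(2) + 1 ≈ 0.5839 → fails
(3, 6): LHS = cos(9) ≈ -0.9111, RHS = cos(3) + cos(6) ≈ -0.02982 → fails
(6, 0): LHS = cos(6) ≈ 0.9602, RHS = cos(6) + 1 ≈ 1.96 → fails
(7, 1): LHS = cos(8) ≈ -0.1455, RHS = cos(1) + cos(7) ≈ 1.294 → fails

No pair satisfies the claim.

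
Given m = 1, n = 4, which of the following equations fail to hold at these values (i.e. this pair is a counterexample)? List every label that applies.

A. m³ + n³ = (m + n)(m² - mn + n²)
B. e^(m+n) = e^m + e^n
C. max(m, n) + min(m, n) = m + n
B

Evaluating each claim at the given values:
A. LHS = 65, RHS = 65 → holds here (LHS = RHS)
B. LHS = e^5 ≈ 148.4, RHS = e + e^4 ≈ 57.32 → fails here (LHS ≠ RHS)
C. LHS = 5, RHS = 5 → holds here (LHS = RHS)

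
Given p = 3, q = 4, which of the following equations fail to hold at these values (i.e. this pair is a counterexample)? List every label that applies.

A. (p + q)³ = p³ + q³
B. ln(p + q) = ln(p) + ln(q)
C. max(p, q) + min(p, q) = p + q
Evaluating each claim at the given values:
A. LHS = 343, RHS = 91 → fails here (LHS ≠ RHS)
B. LHS = ln(7) ≈ 1.946, RHS = ln(3) + ln(4) ≈ 2.485 → fails here (LHS ≠ RHS)
C. LHS = 7, RHS = 7 → holds here (LHS = RHS)

Answer: A, B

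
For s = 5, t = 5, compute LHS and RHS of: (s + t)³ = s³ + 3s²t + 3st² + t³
LHS = (5 + 5)³ = 1000
RHS = 5³ + 3·5²·5 + 3·5·5² + 5³ = 1000

LHS = RHS: the two sides agree.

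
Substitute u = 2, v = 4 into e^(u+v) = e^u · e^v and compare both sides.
LHS = e^(2+4) = e^6 ≈ 403.4
RHS = e^2 · e^4 = e^6 ≈ 403.4

LHS = RHS: the two sides agree.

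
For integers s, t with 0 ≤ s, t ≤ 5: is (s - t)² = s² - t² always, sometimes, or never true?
It holds at (s, t) = (3, 0) (both sides equal 9), but fails at (s, t) = (3, 1) (LHS = 4, RHS = 8).

Answer: Sometimes true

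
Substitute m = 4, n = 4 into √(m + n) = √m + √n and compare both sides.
LHS = √(4 + 4) = 2·√(2) ≈ 2.828
RHS = √4 + √4 = 4

LHS ≠ RHS (they differ by about 1.172), so the equation does not hold here.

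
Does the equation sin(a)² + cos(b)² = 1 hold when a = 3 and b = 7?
Fails

Substituting a = 3, b = 7:

LHS = sin(3)² + cos(7)² ≈ 0.5883
RHS = 1

LHS ≠ RHS, so the equation does not hold at this point.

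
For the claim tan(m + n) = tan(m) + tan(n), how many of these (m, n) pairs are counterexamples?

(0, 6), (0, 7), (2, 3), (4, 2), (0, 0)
Testing each pair:
(0, 6): LHS = tan(6) ≈ -0.291, RHS = tan(6) ≈ -0.291 → satisfies claim
(0, 7): LHS = tan(7) ≈ 0.8714, RHS = tan(7) ≈ 0.8714 → satisfies claim
(2, 3): LHS = tan(5) ≈ -3.381, RHS = tan(2) + tan(3) ≈ -2.328 → counterexample
(4, 2): LHS = tan(6) ≈ -0.291, RHS = tan(2) + tan(4) ≈ -1.027 → counterexample
(0, 0): LHS = 0, RHS = 0 → satisfies claim

That makes 2 counterexamples.

Answer: 2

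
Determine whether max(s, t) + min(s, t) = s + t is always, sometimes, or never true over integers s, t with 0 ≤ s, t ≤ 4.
The identity holds for every pair in the range. For instance at (s, t) = (4, 4): both sides equal 8.

Answer: Always true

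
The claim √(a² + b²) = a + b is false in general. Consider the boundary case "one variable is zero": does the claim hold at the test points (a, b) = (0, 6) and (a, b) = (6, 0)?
Yes, holds at both test points

At (0, 6): LHS = 6, RHS = 6 → equal
At (6, 0): LHS = 6, RHS = 6 → equal

So the claim does hold at both of these boundary points, even though it is not an identity.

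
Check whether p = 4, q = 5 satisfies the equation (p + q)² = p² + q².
Fails

Substituting p = 4, q = 5:

LHS = (4 + 5)² = 81
RHS = 4² + 5² = 41

LHS ≠ RHS, so the equation does not hold at this point.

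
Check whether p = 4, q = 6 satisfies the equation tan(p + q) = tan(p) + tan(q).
Substituting p = 4, q = 6:

LHS = tan(4 + 6) = tan(10) ≈ 0.6484
RHS = tan(4) + tan(6) ≈ 0.8668

LHS ≠ RHS, so the equation does not hold at this point.

Answer: Fails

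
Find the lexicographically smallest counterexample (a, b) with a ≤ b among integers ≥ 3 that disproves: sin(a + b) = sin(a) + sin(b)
Substituting (3, 3) into the claim:
LHS = sin(3 + 3) = sin(6) ≈ -0.2794
RHS = sin(3) + sin(3) = 2·sin(3) ≈ 0.2822

Since LHS ≠ RHS, this pair disproves the claim, and no lexicographically smaller pair (a ≤ b, integers ≥ 3) does.

For instance (3, 4) is also a counterexample (LHS = sin(7) ≈ 0.657, RHS = sin(4) + sin(3) ≈ -0.6157), but it's lexicographically larger.

Answer: (a, b) = (3, 3)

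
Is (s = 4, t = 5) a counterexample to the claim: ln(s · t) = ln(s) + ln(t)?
Substituting s = 4, t = 5:
LHS = ln(4 · 5) = ln(20) ≈ 2.996
RHS = ln(4) + ln(5) ≈ 2.996

The sides agree, so this pair does not disprove the claim.

Answer: No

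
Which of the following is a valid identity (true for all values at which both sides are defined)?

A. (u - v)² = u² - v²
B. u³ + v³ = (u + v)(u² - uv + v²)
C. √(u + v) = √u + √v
A: fails at (1, 4) — LHS = 9, RHS = -15.
B: holds — e.g. at (5, 8), both sides equal 637.
C: fails at (5, 8) — LHS = √(13) ≈ 3.606, RHS = √(5) + 2·√(2) ≈ 5.064.

Answer: B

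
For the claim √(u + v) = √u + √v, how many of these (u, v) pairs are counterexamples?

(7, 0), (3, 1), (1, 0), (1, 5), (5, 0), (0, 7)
2

Testing each pair:
(7, 0): LHS = √(7) ≈ 2.646, RHS = √(7) ≈ 2.646 → satisfies claim
(3, 1): LHS = 2, RHS = 1 + √(3) ≈ 2.732 → counterexample
(1, 0): LHS = 1, RHS = 1 → satisfies claim
(1, 5): LHS = √(6) ≈ 2.449, RHS = 1 + √(5) ≈ 3.236 → counterexample
(5, 0): LHS = √(5) ≈ 2.236, RHS = √(5) ≈ 2.236 → satisfies claim
(0, 7): LHS = √(7) ≈ 2.646, RHS = √(7) ≈ 2.646 → satisfies claim

That makes 2 counterexamples.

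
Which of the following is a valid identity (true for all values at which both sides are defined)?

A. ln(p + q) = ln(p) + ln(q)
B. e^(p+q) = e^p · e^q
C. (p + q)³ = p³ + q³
A: fails at (2, 4) — LHS = ln(6) ≈ 1.792, RHS = ln(2) + ln(4) ≈ 2.079.
B: holds — e.g. at (2, 7), both sides equal e^9 ≈ 8103.
C: fails at (2, 2) — LHS = 64, RHS = 16.

Answer: B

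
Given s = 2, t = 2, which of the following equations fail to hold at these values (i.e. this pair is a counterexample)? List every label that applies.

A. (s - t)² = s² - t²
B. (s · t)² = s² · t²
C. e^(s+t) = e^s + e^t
Evaluating each claim at the given values:
A. LHS = 0, RHS = 0 → holds here (LHS = RHS)
B. LHS = 16, RHS = 16 → holds here (LHS = RHS)
C. LHS = e^4 ≈ 54.6, RHS = 2·e^2 ≈ 14.78 → fails here (LHS ≠ RHS)

Answer: C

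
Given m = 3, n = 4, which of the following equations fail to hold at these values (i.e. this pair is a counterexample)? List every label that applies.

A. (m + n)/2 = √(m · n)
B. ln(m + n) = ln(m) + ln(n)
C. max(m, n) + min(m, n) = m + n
A, B

Evaluating each claim at the given values:
A. LHS = 7/2, RHS = 2·√(3) ≈ 3.464 → fails here (LHS ≠ RHS)
B. LHS = ln(7) ≈ 1.946, RHS = ln(3) + ln(4) ≈ 2.485 → fails here (LHS ≠ RHS)
C. LHS = 7, RHS = 7 → holds here (LHS = RHS)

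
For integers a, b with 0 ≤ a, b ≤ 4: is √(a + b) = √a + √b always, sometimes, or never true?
It holds at (a, b) = (1, 0) (both sides equal 1), but fails at (a, b) = (4, 4) (LHS = 2·√(2) ≈ 2.828, RHS = 4).

Answer: Sometimes true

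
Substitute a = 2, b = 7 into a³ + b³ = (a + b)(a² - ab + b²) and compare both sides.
LHS = 2³ + 7³ = 351
RHS = (2 + 7)(2² - 2·7 + 7²) = 351

LHS = RHS: the two sides agree.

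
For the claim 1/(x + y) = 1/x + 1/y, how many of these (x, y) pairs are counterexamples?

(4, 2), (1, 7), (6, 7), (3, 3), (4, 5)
5

Testing each pair:
(4, 2): LHS = 1/6, RHS = 3/4 → counterexample
(1, 7): LHS = 1/8, RHS = 8/7 → counterexample
(6, 7): LHS = 1/13, RHS = 13/42 → counterexample
(3, 3): LHS = 1/6, RHS = 2/3 → counterexample
(4, 5): LHS = 1/9, RHS = 9/20 → counterexample

That makes 5 counterexamples.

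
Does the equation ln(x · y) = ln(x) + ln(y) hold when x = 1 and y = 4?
Substituting x = 1, y = 4:

LHS = ln(1 · 4) = ln(4) ≈ 1.386
RHS = ln(1) + ln(4) = ln(4) ≈ 1.386

LHS = RHS, so the equation holds at this point.

Answer: Holds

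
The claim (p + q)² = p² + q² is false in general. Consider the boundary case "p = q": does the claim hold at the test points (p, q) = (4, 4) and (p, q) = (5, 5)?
At (4, 4): LHS = 64 ≠ RHS = 32
At (5, 5): LHS = 100 ≠ RHS = 50

Answer: No, fails at both test points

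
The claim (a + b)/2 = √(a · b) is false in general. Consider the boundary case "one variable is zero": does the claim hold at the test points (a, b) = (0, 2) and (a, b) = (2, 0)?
No, fails at both test points

At (0, 2): LHS = 1 ≠ RHS = 0
At (2, 0): LHS = 1 ≠ RHS = 0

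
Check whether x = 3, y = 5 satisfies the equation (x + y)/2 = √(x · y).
Substituting x = 3, y = 5:

LHS = (3 + 5)/2 = 4
RHS = √(3 · 5) = √(15) ≈ 3.873

LHS ≠ RHS, so the equation does not hold at this point.

Answer: Fails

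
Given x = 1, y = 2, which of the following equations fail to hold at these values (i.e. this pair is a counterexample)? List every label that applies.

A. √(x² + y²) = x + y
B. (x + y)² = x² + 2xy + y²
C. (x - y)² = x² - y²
Evaluating each claim at the given values:
A. LHS = √(5) ≈ 2.236, RHS = 3 → fails here (LHS ≠ RHS)
B. LHS = 9, RHS = 9 → holds here (LHS = RHS)
C. LHS = 1, RHS = -3 → fails here (LHS ≠ RHS)

Answer: A, C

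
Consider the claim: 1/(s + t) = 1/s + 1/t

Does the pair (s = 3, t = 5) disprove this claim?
Substituting s = 3, t = 5:
LHS = 1/(3 + 5) = 1/8
RHS = 1/3 + 1/5 = 8/15

Since LHS ≠ RHS, this pair disproves the claim.

Answer: Yes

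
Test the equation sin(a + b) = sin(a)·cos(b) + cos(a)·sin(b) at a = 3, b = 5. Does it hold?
Holds

Substituting a = 3, b = 5:

LHS = sin(3 + 5) = sin(8) ≈ 0.9894
RHS = sin(3)·cos(5) + cos(3)·sin(5) = sin(3)·cos(5) + sin(5)·cos(3) ≈ 0.9894

LHS = RHS, so the equation holds at this point.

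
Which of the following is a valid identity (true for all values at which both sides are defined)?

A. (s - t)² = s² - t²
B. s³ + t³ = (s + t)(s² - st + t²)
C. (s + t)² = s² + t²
B

A: fails at (2, 7) — LHS = 25, RHS = -45.
B: holds — e.g. at (2, 2), both sides equal 16.
C: fails at (2, 3) — LHS = 25, RHS = 13.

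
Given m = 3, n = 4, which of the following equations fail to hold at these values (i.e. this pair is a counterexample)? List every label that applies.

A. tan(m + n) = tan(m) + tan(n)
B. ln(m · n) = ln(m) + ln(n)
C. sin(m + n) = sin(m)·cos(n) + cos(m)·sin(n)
A

Evaluating each claim at the given values:
A. LHS = tan(7) ≈ 0.8714, RHS = tan(3) + tan(4) ≈ 1.015 → fails here (LHS ≠ RHS)
B. LHS = ln(12) ≈ 2.485, RHS = ln(3) + ln(4) ≈ 2.485 → holds here (LHS = RHS)
C. LHS = sin(7) ≈ 0.657, RHS = sin(3)·cos(4) + sin(4)·cos(3) ≈ 0.657 → holds here (LHS = RHS)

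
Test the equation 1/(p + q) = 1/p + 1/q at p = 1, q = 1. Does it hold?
Fails

Substituting p = 1, q = 1:

LHS = 1/(1 + 1) = 1/2
RHS = 1/1 + 1/1 = 2

LHS ≠ RHS, so the equation does not hold at this point.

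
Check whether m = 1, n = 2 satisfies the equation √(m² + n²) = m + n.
Substituting m = 1, n = 2:

LHS = √(1² + 2²) = √(5) ≈ 2.236
RHS = 1 + 2 = 3

LHS ≠ RHS, so the equation does not hold at this point.

Answer: Fails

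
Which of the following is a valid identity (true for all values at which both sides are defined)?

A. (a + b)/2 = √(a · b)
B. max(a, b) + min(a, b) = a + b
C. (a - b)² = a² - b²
B

A: fails at (2, 3) — LHS = 5/2, RHS = √(6) ≈ 2.449.
B: holds — e.g. at (1, 4), both sides equal 5.
C: fails at (4, 5) — LHS = 1, RHS = -9.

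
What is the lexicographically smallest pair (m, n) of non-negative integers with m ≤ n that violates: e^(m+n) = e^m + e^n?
(m, n) = (0, 0)

Substituting (0, 0) into the claim:
LHS = e^(0+0) = 1
RHS = e^0 + e^0 = 2

Since LHS ≠ RHS, this pair disproves the claim, and no lexicographically smaller pair (m ≤ n, non-negative integers) does.

For instance (2, 4) is also a counterexample (LHS = e^6 ≈ 403.4, RHS = e^2 + e^4 ≈ 61.99), but it's lexicographically larger.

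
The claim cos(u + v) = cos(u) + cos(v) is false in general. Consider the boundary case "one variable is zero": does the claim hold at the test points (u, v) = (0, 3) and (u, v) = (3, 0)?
No, fails at both test points

At (0, 3): LHS = cos(3) ≈ -0.99 ≠ RHS = cos(3) + 1 ≈ 0.01001
At (3, 0): LHS = cos(3) ≈ -0.99 ≠ RHS = cos(3) + 1 ≈ 0.01001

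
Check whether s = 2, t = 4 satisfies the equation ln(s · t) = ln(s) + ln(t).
Holds

Substituting s = 2, t = 4:

LHS = ln(2 · 4) = ln(8) ≈ 2.079
RHS = ln(2) + ln(4) ≈ 2.079

LHS = RHS, so the equation holds at this point.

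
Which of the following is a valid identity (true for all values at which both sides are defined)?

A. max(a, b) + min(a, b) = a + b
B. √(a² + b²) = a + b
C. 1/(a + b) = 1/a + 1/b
A: holds — e.g. at (4, 4), both sides equal 8.
B: fails at (1, 3) — LHS = √(10) ≈ 3.162, RHS = 4.
C: fails at (2, 5) — LHS = 1/7, RHS = 7/10.

Answer: A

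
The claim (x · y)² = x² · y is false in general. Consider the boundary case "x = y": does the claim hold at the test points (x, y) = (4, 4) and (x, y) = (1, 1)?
Only at (1, 1)

At (4, 4): LHS = 256 ≠ RHS = 64
At (1, 1): LHS = 1, RHS = 1 → equal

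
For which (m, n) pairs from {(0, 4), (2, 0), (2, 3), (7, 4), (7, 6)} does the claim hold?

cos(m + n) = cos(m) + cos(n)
None

Testing each pair:
(0, 4): LHS = cos(4) ≈ -0.6536, RHS = cos(4) + 1 ≈ 0.3464 → fails
(2, 0): LHS = cos(2) ≈ -0.4161, RHS = cos(2) + 1 ≈ 0.5839 → fails
(2, 3): LHS = cos(5) ≈ 0.2837, RHS = cos(3) + cos(2) ≈ -1.406 → fails
(7, 4): LHS = cos(11) ≈ 0.004426, RHS = cos(4) + cos(7) ≈ 0.1003 → fails
(7, 6): LHS = cos(13) ≈ 0.9074, RHS = cos(7) + cos(6) ≈ 1.714 → fails

No pair satisfies the claim.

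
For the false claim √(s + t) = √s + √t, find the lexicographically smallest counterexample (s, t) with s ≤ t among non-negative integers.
(s, t) = (1, 1)

At (0, 7): both sides equal √(7) ≈ 2.646, so it holds there.

Substituting (1, 1) into the claim:
LHS = √(1 + 1) = √(2) ≈ 1.414
RHS = √1 + √1 = 2

Since LHS ≠ RHS, this pair disproves the claim, and no lexicographically smaller pair (s ≤ t, non-negative integers) does.

For instance (3, 3) is also a counterexample (LHS = √(6) ≈ 2.449, RHS = 2·√(3) ≈ 3.464), but it's lexicographically larger.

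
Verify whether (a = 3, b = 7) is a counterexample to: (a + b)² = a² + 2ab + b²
Substituting a = 3, b = 7:
LHS = (3 + 7)² = 100
RHS = 3² + 2·3·7 + 7² = 100

The sides agree, so this pair does not disprove the claim.

Answer: No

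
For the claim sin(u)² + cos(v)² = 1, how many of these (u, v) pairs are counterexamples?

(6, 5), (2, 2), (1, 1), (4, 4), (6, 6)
Testing each pair:
(6, 5): LHS = sin(6)² + cos(5)² ≈ 0.1585, RHS = 1 → counterexample
(2, 2): LHS = cos(2)² + sin(2)² = 1, RHS = 1 → satisfies claim
(1, 1): LHS = cos(1)² + sin(1)² = 1, RHS = 1 → satisfies claim
(4, 4): LHS = cos(4)² + sin(4)² = 1, RHS = 1 → satisfies claim
(6, 6): LHS = sin(6)² + cos(6)² = 1, RHS = 1 → satisfies claim

That makes 1 counterexample.

Answer: 1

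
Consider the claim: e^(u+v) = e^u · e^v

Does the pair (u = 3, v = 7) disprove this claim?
No

Substituting u = 3, v = 7:
LHS = e^(3+7) = e^10 ≈ 22026.5
RHS = e^3 · e^7 = e^10 ≈ 22026.5

The sides agree, so this pair does not disprove the claim.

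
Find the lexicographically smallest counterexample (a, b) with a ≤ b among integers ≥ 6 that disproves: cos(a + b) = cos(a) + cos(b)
(a, b) = (6, 6)

Substituting (6, 6) into the claim:
LHS = cos(6 + 6) = cos(12) ≈ 0.8439
RHS = cos(6) + cos(6) = 2·cos(6) ≈ 1.92

Since LHS ≠ RHS, this pair disproves the claim, and no lexicographically smaller pair (a ≤ b, integers ≥ 6) does.

For instance (9, 11) is also a counterexample (LHS = cos(20) ≈ 0.4081, RHS = cos(9) + cos(11) ≈ -0.9067), but it's lexicographically larger.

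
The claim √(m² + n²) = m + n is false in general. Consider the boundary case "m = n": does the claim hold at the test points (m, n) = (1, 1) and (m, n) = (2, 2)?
No, fails at both test points

At (1, 1): LHS = √(2) ≈ 1.414 ≠ RHS = 2
At (2, 2): LHS = 2·√(2) ≈ 2.828 ≠ RHS = 4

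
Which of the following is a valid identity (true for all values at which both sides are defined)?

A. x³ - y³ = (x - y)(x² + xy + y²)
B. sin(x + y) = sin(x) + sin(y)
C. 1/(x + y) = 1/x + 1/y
A: holds — e.g. at (0, 1), both sides equal -1.
B: fails at (1, 5) — LHS = sin(6) ≈ -0.2794, RHS = sin(5) + sin(1) ≈ -0.1175.
C: fails at (5, 8) — LHS = 1/13, RHS = 13/40.

Answer: A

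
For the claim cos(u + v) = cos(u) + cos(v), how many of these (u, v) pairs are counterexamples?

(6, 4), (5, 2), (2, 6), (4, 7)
4

Testing each pair:
(6, 4): LHS = cos(10) ≈ -0.8391, RHS = cos(4) + cos(6) ≈ 0.3065 → counterexample
(5, 2): LHS = cos(7) ≈ 0.7539, RHS = cos(2) + cos(5) ≈ -0.1325 → counterexample
(2, 6): LHS = cos(8) ≈ -0.1455, RHS = cos(2) + cos(6) ≈ 0.544 → counterexample
(4, 7): LHS = cos(11) ≈ 0.004426, RHS = cos(4) + cos(7) ≈ 0.1003 → counterexample

That makes 4 counterexamples.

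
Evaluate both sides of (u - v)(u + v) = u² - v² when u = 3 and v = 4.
LHS = (3 - 4)(3 + 4) = -7
RHS = 3² - 4² = -7

LHS = RHS: the two sides agree.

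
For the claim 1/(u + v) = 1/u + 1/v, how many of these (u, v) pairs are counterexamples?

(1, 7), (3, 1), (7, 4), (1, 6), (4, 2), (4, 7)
Testing each pair:
(1, 7): LHS = 1/8, RHS = 8/7 → counterexample
(3, 1): LHS = 1/4, RHS = 4/3 → counterexample
(7, 4): LHS = 1/11, RHS = 11/28 → counterexample
(1, 6): LHS = 1/7, RHS = 7/6 → counterexample
(4, 2): LHS = 1/6, RHS = 3/4 → counterexample
(4, 7): LHS = 1/11, RHS = 11/28 → counterexample

That makes 6 counterexamples.

Answer: 6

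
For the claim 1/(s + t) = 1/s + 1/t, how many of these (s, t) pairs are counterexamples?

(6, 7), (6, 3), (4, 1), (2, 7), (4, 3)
Testing each pair:
(6, 7): LHS = 1/13, RHS = 13/42 → counterexample
(6, 3): LHS = 1/9, RHS = 1/2 → counterexample
(4, 1): LHS = 1/5, RHS = 5/4 → counterexample
(2, 7): LHS = 1/9, RHS = 9/14 → counterexample
(4, 3): LHS = 1/7, RHS = 7/12 → counterexample

That makes 5 counterexamples.

Answer: 5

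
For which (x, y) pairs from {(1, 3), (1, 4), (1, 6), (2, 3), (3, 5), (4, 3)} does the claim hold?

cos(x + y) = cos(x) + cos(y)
None

Testing each pair:
(1, 3): LHS = cos(4) ≈ -0.6536, RHS = cos(3) + cos(1) ≈ -0.4497 → fails
(1, 4): LHS = cos(5) ≈ 0.2837, RHS = cos(4) + cos(1) ≈ -0.1133 → fails
(1, 6): LHS = cos(7) ≈ 0.7539, RHS = cos(1) + cos(6) ≈ 1.5 → fails
(2, 3): LHS = cos(5) ≈ 0.2837, RHS = cos(3) + cos(2) ≈ -1.406 → fails
(3, 5): LHS = cos(8) ≈ -0.1455, RHS = cos(3) + cos(5) ≈ -0.7063 → fails
(4, 3): LHS = cos(7) ≈ 0.7539, RHS = cos(3) + cos(4) ≈ -1.644 → fails

No pair satisfies the claim.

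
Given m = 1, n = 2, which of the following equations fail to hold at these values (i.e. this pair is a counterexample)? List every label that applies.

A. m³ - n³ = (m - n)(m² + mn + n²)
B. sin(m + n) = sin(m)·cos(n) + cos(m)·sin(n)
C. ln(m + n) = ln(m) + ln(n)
C

Evaluating each claim at the given values:
A. LHS = -7, RHS = -7 → holds here (LHS = RHS)
B. LHS = sin(3) ≈ 0.1411, RHS = sin(1)·cos(2) + sin(2)·cos(1) ≈ 0.1411 → holds here (LHS = RHS)
C. LHS = ln(3) ≈ 1.099, RHS = ln(2) ≈ 0.6931 → fails here (LHS ≠ RHS)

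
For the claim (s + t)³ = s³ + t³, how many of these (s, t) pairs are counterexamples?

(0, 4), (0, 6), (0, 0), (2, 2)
1

Testing each pair:
(0, 4): LHS = 64, RHS = 64 → satisfies claim
(0, 6): LHS = 216, RHS = 216 → satisfies claim
(0, 0): LHS = 0, RHS = 0 → satisfies claim
(2, 2): LHS = 64, RHS = 16 → counterexample

That makes 1 counterexample.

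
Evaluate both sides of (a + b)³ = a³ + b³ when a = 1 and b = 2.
LHS = (1 + 2)³ = 27
RHS = 1³ + 2³ = 9

LHS ≠ RHS, so the equation does not hold here.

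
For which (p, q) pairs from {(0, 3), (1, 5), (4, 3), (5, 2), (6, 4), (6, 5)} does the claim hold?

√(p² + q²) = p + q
(0, 3)

Testing each pair:
(0, 3): LHS = 3, RHS = 3 → holds
(1, 5): LHS = √(26) ≈ 5.099, RHS = 6 → fails
(4, 3): LHS = 5, RHS = 7 → fails
(5, 2): LHS = √(29) ≈ 5.385, RHS = 7 → fails
(6, 4): LHS = 2·√(13) ≈ 7.211, RHS = 10 → fails
(6, 5): LHS = √(61) ≈ 7.81, RHS = 11 → fails

1 of 6 pairs satisfies the claim.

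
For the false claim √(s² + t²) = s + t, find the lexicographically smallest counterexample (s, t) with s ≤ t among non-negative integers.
At (0, 3): both sides equal 3, so it holds there.

Substituting (1, 1) into the claim:
LHS = √(1² + 1²) = √(2) ≈ 1.414
RHS = 1 + 1 = 2

Since LHS ≠ RHS, this pair disproves the claim, and no lexicographically smaller pair (s ≤ t, non-negative integers) does.

For instance (7, 7) is also a counterexample (LHS = 7·√(2) ≈ 9.899, RHS = 14), but it's lexicographically larger.

Answer: (s, t) = (1, 1)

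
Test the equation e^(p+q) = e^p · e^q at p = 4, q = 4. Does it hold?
Substituting p = 4, q = 4:

LHS = e^(4+4) = e^8 ≈ 2981
RHS = e^4 · e^4 = e^8 ≈ 2981

LHS = RHS, so the equation holds at this point.

Answer: Holds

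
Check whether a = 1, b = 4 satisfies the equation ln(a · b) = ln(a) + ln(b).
Substituting a = 1, b = 4:

LHS = ln(1 · 4) = ln(4) ≈ 1.386
RHS = ln(1) + ln(4) = ln(4) ≈ 1.386

LHS = RHS, so the equation holds at this point.

Answer: Holds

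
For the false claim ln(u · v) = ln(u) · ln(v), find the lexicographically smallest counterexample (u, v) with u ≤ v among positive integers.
(u, v) = (1, 2)

Substituting (1, 2) into the claim:
LHS = ln(1 · 2) = ln(2) ≈ 0.6931
RHS = ln(1) · ln(2) = 0

Since LHS ≠ RHS, this pair disproves the claim, and no lexicographically smaller pair (u ≤ v, positive integers) does.

For instance (2, 6) is also a counterexample (LHS = ln(12) ≈ 2.485, RHS = ln(2)·ln(6) ≈ 1.242), but it's lexicographically larger.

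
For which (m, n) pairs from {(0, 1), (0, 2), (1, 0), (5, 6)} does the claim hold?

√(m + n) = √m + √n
Testing each pair:
(0, 1): LHS = 1, RHS = 1 → holds
(0, 2): LHS = √(2) ≈ 1.414, RHS = √(2) ≈ 1.414 → holds
(1, 0): LHS = 1, RHS = 1 → holds
(5, 6): LHS = √(11) ≈ 3.317, RHS = √(5) + √(6) ≈ 4.686 → fails

3 of 4 pairs satisfy the claim.

Answer: (0, 1), (0, 2), (1, 0)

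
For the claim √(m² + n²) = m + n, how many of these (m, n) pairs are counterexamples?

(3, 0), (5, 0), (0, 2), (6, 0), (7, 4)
Testing each pair:
(3, 0): LHS = 3, RHS = 3 → satisfies claim
(5, 0): LHS = 5, RHS = 5 → satisfies claim
(0, 2): LHS = 2, RHS = 2 → satisfies claim
(6, 0): LHS = 6, RHS = 6 → satisfies claim
(7, 4): LHS = √(65) ≈ 8.062, RHS = 11 → counterexample

That makes 1 counterexample.

Answer: 1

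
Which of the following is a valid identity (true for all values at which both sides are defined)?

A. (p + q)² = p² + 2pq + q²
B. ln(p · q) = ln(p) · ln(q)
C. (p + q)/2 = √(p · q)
A

A: holds — e.g. at (3, 4), both sides equal 49.
B: fails at (3, 3) — LHS = ln(9) ≈ 2.197, RHS = ln(3)² ≈ 1.207.
C: fails at (5, 8) — LHS = 13/2, RHS = 2·√(10) ≈ 6.325.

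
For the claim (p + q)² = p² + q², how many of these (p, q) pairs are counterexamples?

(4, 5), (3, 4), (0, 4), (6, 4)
Testing each pair:
(4, 5): LHS = 81, RHS = 41 → counterexample
(3, 4): LHS = 49, RHS = 25 → counterexample
(0, 4): LHS = 16, RHS = 16 → satisfies claim
(6, 4): LHS = 100, RHS = 52 → counterexample

That makes 3 counterexamples.

Answer: 3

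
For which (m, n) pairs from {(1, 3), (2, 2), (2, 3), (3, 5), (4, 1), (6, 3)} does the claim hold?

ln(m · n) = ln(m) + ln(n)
All pairs

Testing each pair:
(1, 3): LHS = ln(3) ≈ 1.099, RHS = ln(3) ≈ 1.099 → holds
(2, 2): LHS = ln(4) ≈ 1.386, RHS = 2·ln(2) ≈ 1.386 → holds
(2, 3): LHS = ln(6) ≈ 1.792, RHS = ln(2) + ln(3) ≈ 1.792 → holds
(3, 5): LHS = ln(15) ≈ 2.708, RHS = ln(3) + ln(5) ≈ 2.708 → holds
(4, 1): LHS = ln(4) ≈ 1.386, RHS = ln(4) ≈ 1.386 → holds
(6, 3): LHS = ln(18) ≈ 2.89, RHS = ln(3) + ln(6) ≈ 2.89 → holds

Every pair satisfies the claim.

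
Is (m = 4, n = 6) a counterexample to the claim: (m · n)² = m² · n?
Yes

Substituting m = 4, n = 6:
LHS = (4 · 6)² = 576
RHS = 4² · 6 = 96

Since LHS ≠ RHS, this pair disproves the claim.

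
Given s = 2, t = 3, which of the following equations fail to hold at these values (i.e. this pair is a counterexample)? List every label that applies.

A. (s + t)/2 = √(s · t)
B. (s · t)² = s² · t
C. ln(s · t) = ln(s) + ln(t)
A, B

Evaluating each claim at the given values:
A. LHS = 5/2, RHS = √(6) ≈ 2.449 → fails here (LHS ≠ RHS)
B. LHS = 36, RHS = 12 → fails here (LHS ≠ RHS)
C. LHS = ln(6) ≈ 1.792, RHS = ln(2) + ln(3) ≈ 1.792 → holds here (LHS = RHS)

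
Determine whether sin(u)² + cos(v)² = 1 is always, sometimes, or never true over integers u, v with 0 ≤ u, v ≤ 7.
It holds at (u, v) = (7, 7) (both sides equal 1), but fails at (u, v) = (4, 7) (LHS = cos(7)² + sin(4)² ≈ 1.141, RHS = 1).

Answer: Sometimes true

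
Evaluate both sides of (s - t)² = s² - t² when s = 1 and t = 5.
LHS = (1 - 5)² = 16
RHS = 1² - 5² = -24

LHS ≠ RHS, so the equation does not hold here.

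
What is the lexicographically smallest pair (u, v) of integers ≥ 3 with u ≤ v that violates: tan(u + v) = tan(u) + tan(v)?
Substituting (3, 3) into the claim:
LHS = tan(3 + 3) = tan(6) ≈ -0.291
RHS = tan(3) + tan(3) = 2·tan(3) ≈ -0.2851

Since LHS ≠ RHS, this pair disproves the claim, and no lexicographically smaller pair (u ≤ v, integers ≥ 3) does.

For instance (4, 8) is also a counterexample (LHS = tan(12) ≈ -0.6359, RHS = tan(8) + tan(4) ≈ -5.642), but it's lexicographically larger.

Answer: (u, v) = (3, 3)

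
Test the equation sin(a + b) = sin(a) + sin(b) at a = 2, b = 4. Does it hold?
Substituting a = 2, b = 4:

LHS = sin(2 + 4) = sin(6) ≈ -0.2794
RHS = sin(2) + sin(4) ≈ 0.1525

LHS ≠ RHS, so the equation does not hold at this point.

Answer: Fails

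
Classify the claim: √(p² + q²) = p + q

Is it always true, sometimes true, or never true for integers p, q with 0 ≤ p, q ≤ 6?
Sometimes true

It holds at (p, q) = (6, 0) (both sides equal 6), but fails at (p, q) = (2, 6) (LHS = 2·√(10) ≈ 6.325, RHS = 8).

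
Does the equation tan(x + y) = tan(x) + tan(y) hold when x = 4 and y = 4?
Fails

Substituting x = 4, y = 4:

LHS = tan(4 + 4) = tan(8) ≈ -6.8
RHS = tan(4) + tan(4) = 2·tan(4) ≈ 2.316

LHS ≠ RHS, so the equation does not hold at this point.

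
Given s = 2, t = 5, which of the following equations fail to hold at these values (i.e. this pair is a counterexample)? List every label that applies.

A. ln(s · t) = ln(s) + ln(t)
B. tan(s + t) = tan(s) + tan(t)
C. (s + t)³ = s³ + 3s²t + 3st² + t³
Evaluating each claim at the given values:
A. LHS = ln(10) ≈ 2.303, RHS = ln(2) + ln(5) ≈ 2.303 → holds here (LHS = RHS)
B. LHS = tan(7) ≈ 0.8714, RHS = tan(5) + tan(2) ≈ -5.566 → fails here (LHS ≠ RHS)
C. LHS = 343, RHS = 343 → holds here (LHS = RHS)

Answer: B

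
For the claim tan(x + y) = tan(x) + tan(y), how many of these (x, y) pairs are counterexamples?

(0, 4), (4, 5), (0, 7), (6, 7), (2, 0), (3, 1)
Testing each pair:
(0, 4): LHS = tan(4) ≈ 1.158, RHS = tan(4) ≈ 1.158 → satisfies claim
(4, 5): LHS = tan(9) ≈ -0.4523, RHS = tan(5) + tan(4) ≈ -2.223 → counterexample
(0, 7): LHS = tan(7) ≈ 0.8714, RHS = tan(7) ≈ 0.8714 → satisfies claim
(6, 7): LHS = tan(13) ≈ 0.463, RHS = tan(6) + tan(7) ≈ 0.5804 → counterexample
(2, 0): LHS = tan(2) ≈ -2.185, RHS = tan(2) ≈ -2.185 → satisfies claim
(3, 1): LHS = tan(4) ≈ 1.158, RHS = tan(3) + tan(1) ≈ 1.415 → counterexample

That makes 3 counterexamples.

Answer: 3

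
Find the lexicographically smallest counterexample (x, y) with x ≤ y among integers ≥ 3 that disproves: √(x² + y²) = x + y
(x, y) = (3, 3)

Substituting (3, 3) into the claim:
LHS = √(3² + 3²) = 3·√(2) ≈ 4.243
RHS = 3 + 3 = 6

Since LHS ≠ RHS, this pair disproves the claim, and no lexicographically smaller pair (x ≤ y, integers ≥ 3) does.

For instance (5, 5) is also a counterexample (LHS = 5·√(2) ≈ 7.071, RHS = 10), but it's lexicographically larger.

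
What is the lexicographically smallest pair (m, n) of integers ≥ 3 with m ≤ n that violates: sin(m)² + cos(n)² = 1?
At (3, 3): both sides equal 1, so it holds there.

Substituting (3, 4) into the claim:
LHS = sin(3)² + cos(4)² ≈ 0.4472
RHS = 1

Since LHS ≠ RHS, this pair disproves the claim, and no lexicographically smaller pair (m ≤ n, integers ≥ 3) does.

For instance (8, 9) is also a counterexample (LHS = cos(9)² + sin(8)² ≈ 1.809, RHS = 1), but it's lexicographically larger.

Answer: (m, n) = (3, 4)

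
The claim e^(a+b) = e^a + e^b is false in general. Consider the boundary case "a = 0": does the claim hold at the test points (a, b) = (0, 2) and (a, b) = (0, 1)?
At (0, 2): LHS = e^2 ≈ 7.389 ≠ RHS = 1 + e^2 ≈ 8.389
At (0, 1): LHS = e ≈ 2.718 ≠ RHS = 1 + e ≈ 3.718

Answer: No, fails at both test points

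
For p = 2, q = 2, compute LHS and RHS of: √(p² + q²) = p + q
LHS = √(2² + 2²) = 2·√(2) ≈ 2.828
RHS = 2 + 2 = 4

LHS ≠ RHS (they differ by about 1.172), so the equation does not hold here.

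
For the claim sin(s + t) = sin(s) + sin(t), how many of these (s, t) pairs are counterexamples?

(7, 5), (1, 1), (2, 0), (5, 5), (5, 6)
4

Testing each pair:
(7, 5): LHS = sin(12) ≈ -0.5366, RHS = sin(5) + sin(7) ≈ -0.3019 → counterexample
(1, 1): LHS = sin(2) ≈ 0.9093, RHS = 2·sin(1) ≈ 1.683 → counterexample
(2, 0): LHS = sin(2) ≈ 0.9093, RHS = sin(2) ≈ 0.9093 → satisfies claim
(5, 5): LHS = sin(10) ≈ -0.544, RHS = 2·sin(5) ≈ -1.918 → counterexample
(5, 6): LHS = sin(11) ≈ -1, RHS = sin(5) + sin(6) ≈ -1.238 → counterexample

That makes 4 counterexamples.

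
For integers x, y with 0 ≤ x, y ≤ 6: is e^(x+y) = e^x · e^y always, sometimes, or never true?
The identity holds for every pair in the range. For instance at (x, y) = (5, 6): both sides equal e^11 ≈ 59874.1.

Answer: Always true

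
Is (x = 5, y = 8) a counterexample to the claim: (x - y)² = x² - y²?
Yes

Substituting x = 5, y = 8:
LHS = (5 - 8)² = 9
RHS = 5² - 8² = -39

Since LHS ≠ RHS, this pair disproves the claim.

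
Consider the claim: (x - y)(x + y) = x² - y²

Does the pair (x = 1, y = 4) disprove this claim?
Substituting x = 1, y = 4:
LHS = (1 - 4)(1 + 4) = -15
RHS = 1² - 4² = -15

The sides agree, so this pair does not disprove the claim.

Answer: No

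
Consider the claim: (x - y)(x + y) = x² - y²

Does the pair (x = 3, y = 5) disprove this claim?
No

Substituting x = 3, y = 5:
LHS = (3 - 5)(3 + 5) = -16
RHS = 3² - 5² = -16

The sides agree, so this pair does not disprove the claim.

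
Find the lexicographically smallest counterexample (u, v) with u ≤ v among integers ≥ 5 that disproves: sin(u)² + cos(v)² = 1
At (5, 5): both sides equal 1, so it holds there.

Substituting (5, 6) into the claim:
LHS = sin(5)² + cos(6)² ≈ 1.841
RHS = 1

Since LHS ≠ RHS, this pair disproves the claim, and no lexicographically smaller pair (u ≤ v, integers ≥ 5) does.

For instance (7, 11) is also a counterexample (LHS = cos(11)² + sin(7)² ≈ 0.4317, RHS = 1), but it's lexicographically larger.

Answer: (u, v) = (5, 6)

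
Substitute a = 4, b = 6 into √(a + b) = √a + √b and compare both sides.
LHS = √(4 + 6) = √(10) ≈ 3.162
RHS = √4 + √6 = 2 + √(6) ≈ 4.449

LHS ≠ RHS (they differ by about 1.287), so the equation does not hold here.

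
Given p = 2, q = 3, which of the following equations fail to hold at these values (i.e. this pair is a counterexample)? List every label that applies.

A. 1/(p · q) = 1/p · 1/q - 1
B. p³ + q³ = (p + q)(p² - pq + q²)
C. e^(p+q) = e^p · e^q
A

Evaluating each claim at the given values:
A. LHS = 1/6, RHS = -5/6 → fails here (LHS ≠ RHS)
B. LHS = 35, RHS = 35 → holds here (LHS = RHS)
C. LHS = e^5 ≈ 148.4, RHS = e^5 ≈ 148.4 → holds here (LHS = RHS)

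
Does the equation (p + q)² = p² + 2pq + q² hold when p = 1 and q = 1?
Substituting p = 1, q = 1:

LHS = (1 + 1)² = 4
RHS = 1² + 2·1·1 + 1² = 4

LHS = RHS, so the equation holds at this point.

Answer: Holds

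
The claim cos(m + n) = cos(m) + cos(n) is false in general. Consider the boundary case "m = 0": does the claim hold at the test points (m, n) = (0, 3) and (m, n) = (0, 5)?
No, fails at both test points

At (0, 3): LHS = cos(3) ≈ -0.99 ≠ RHS = cos(3) + 1 ≈ 0.01001
At (0, 5): LHS = cos(5) ≈ 0.2837 ≠ RHS = cos(5) + 1 ≈ 1.284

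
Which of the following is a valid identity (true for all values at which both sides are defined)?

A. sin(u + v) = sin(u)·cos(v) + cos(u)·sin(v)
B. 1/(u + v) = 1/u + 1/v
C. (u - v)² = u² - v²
A

A: holds — e.g. at (3, 3), both sides equal sin(6) ≈ -0.2794.
B: fails at (3, 7) — LHS = 1/10, RHS = 10/21.
C: fails at (4, 5) — LHS = 1, RHS = -9.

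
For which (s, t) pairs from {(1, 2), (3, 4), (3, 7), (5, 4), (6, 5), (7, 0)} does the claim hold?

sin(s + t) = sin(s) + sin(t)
Testing each pair:
(1, 2): LHS = sin(3) ≈ 0.1411, RHS = sin(1) + sin(2) ≈ 1.751 → fails
(3, 4): LHS = sin(7) ≈ 0.657, RHS = sin(4) + sin(3) ≈ -0.6157 → fails
(3, 7): LHS = sin(10) ≈ -0.544, RHS = sin(3) + sin(7) ≈ 0.7981 → fails
(5, 4): LHS = sin(9) ≈ 0.4121, RHS = sin(5) + sin(4) ≈ -1.716 → fails
(6, 5): LHS = sin(11) ≈ -1, RHS = sin(5) + sin(6) ≈ -1.238 → fails
(7, 0): LHS = sin(7) ≈ 0.657, RHS = sin(7) ≈ 0.657 → holds

1 of 6 pairs satisfies the claim.

Answer: (7, 0)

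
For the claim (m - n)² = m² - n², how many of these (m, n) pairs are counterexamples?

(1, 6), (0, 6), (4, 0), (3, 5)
Testing each pair:
(1, 6): LHS = 25, RHS = -35 → counterexample
(0, 6): LHS = 36, RHS = -36 → counterexample
(4, 0): LHS = 16, RHS = 16 → satisfies claim
(3, 5): LHS = 4, RHS = -16 → counterexample

That makes 3 counterexamples.

Answer: 3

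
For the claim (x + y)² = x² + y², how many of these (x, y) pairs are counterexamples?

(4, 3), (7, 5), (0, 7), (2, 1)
Testing each pair:
(4, 3): LHS = 49, RHS = 25 → counterexample
(7, 5): LHS = 144, RHS = 74 → counterexample
(0, 7): LHS = 49, RHS = 49 → satisfies claim
(2, 1): LHS = 9, RHS = 5 → counterexample

That makes 3 counterexamples.

Answer: 3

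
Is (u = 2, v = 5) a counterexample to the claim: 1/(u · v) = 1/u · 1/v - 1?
Substituting u = 2, v = 5:
LHS = 1/(2 · 5) = 1/10
RHS = 1/2 · 1/5 - 1 = -9/10

Since LHS ≠ RHS, this pair disproves the claim.

Answer: Yes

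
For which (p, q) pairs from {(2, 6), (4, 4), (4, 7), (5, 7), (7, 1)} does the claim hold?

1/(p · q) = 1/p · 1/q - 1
Testing each pair:
(2, 6): LHS = 1/12, RHS = -11/12 → fails
(4, 4): LHS = 1/16, RHS = -15/16 → fails
(4, 7): LHS = 1/28, RHS = -27/28 → fails
(5, 7): LHS = 1/35, RHS = -34/35 → fails
(7, 1): LHS = 1/7, RHS = -6/7 → fails

No pair satisfies the claim.

Answer: None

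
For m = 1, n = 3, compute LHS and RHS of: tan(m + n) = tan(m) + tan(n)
LHS = tan(1 + 3) = tan(4) ≈ 1.158
RHS = tan(1) + tan(3) ≈ 1.415

LHS ≠ RHS (they differ by about 0.257), so the equation does not hold here.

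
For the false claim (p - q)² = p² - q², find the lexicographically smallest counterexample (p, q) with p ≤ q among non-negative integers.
Substituting (0, 1) into the claim:
LHS = (0 - 1)² = 1
RHS = 0² - 1² = -1

Since LHS ≠ RHS, this pair disproves the claim, and no lexicographically smaller pair (p ≤ q, non-negative integers) does.

For instance (2, 3) is also a counterexample (LHS = 1, RHS = -5), but it's lexicographically larger.

Answer: (p, q) = (0, 1)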